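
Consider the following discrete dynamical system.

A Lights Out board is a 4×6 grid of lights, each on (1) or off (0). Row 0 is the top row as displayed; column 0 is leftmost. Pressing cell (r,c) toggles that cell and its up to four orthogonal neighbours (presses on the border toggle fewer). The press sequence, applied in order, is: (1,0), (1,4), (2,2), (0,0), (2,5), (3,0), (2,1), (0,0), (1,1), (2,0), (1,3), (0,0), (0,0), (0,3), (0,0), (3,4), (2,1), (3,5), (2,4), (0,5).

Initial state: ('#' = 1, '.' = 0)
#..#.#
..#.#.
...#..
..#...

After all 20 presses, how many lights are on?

14

t=0: #..#.#
..#.#.
...#..
..#...
t=1: ...#.#
###.#.
#..#..
..#...
t=2: ...###
####.#
#..##.
..#...
t=3: ...###
##.#.#
###.#.
......
t=4: ##.###
.#.#.#
###.#.
......
t=5: ##.###
.#.#..
###..#
.....#
t=6: ##.###
.#.#..
.##..#
##...#
t=7: ##.###
...#..
#....#
#....#
t=8: ...###
#..#..
#....#
#....#
t=9: .#.###
.###..
##...#
#....#
t=10: .#.###
####..
.....#
.....#
t=11: .#..##
##..#.
...#.#
.....#
t=12: #...##
.#..#.
...#.#
.....#
t=13: .#..##
##..#.
...#.#
.....#
t=14: .###.#
##.##.
...#.#
.....#
t=15: #.##.#
.#.##.
...#.#
.....#
t=16: #.##.#
.#.##.
...###
...##.
t=17: #.##.#
...##.
######
.#.##.
t=18: #.##.#
...##.
#####.
.#.#.#
t=19: #.##.#
...#..
###..#
.#.###
t=20: #.###.
...#.#
###..#
.#.###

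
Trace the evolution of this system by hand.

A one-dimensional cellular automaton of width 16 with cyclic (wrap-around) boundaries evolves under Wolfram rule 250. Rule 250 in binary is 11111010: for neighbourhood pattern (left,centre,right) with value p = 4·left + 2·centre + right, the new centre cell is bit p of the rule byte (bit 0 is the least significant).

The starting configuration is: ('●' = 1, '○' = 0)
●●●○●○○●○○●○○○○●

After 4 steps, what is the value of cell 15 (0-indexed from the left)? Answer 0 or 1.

1

step 0: ●●●○●○○●○○●○○○○●
step 1: ●●●●○●●○●●○●○○●●
step 2: ●●●●●●●●●●●○●●●●
step 3: ●●●●●●●●●●●●●●●●
step 4: ●●●●●●●●●●●●●●●●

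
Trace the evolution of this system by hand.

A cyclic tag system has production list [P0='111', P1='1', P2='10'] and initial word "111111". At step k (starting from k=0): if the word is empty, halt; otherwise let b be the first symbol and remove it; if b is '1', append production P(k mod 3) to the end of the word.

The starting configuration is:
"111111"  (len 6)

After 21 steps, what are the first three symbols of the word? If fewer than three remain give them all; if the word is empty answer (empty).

t=0: "111111"  (len 6)
t=1: "11111111"  (len 8)
t=2: "11111111"  (len 8)
t=3: "111111110"  (len 9)
t=4: "11111110111"  (len 11)
t=5: "11111101111"  (len 11)
t=6: "111110111110"  (len 12)
t=7: "11110111110111"  (len 14)
t=8: "11101111101111"  (len 14)
t=9: "110111110111110"  (len 15)
t=10: "10111110111110111"  (len 17)
t=11: "01111101111101111"  (len 17)
t=12: "1111101111101111"  (len 16)
t=13: "111101111101111111"  (len 18)
t=14: "111011111011111111"  (len 18)
t=15: "1101111101111111110"  (len 19)
t=16: "101111101111111110111"  (len 21)
t=17: "011111011111111101111"  (len 21)
t=18: "11111011111111101111"  (len 20)
t=19: "1111011111111101111111"  (len 22)
t=20: "1110111111111011111111"  (len 22)
t=21: "11011111111101111111110"  (len 23)

110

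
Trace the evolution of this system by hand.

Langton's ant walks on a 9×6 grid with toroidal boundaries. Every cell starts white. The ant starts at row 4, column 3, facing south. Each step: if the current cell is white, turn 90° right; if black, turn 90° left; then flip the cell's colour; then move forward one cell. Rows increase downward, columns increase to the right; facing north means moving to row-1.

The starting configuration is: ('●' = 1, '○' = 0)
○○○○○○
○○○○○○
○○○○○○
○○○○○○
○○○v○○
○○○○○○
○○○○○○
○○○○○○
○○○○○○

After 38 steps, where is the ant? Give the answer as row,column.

1,4

gen 0: ○○○○○○
○○○○○○
○○○○○○
○○○○○○
○○○v○○
○○○○○○
○○○○○○
○○○○○○
○○○○○○
gen 1: ○○○○○○
○○○○○○
○○○○○○
○○○○○○
○○<●○○
○○○○○○
○○○○○○
○○○○○○
○○○○○○
gen 2: ○○○○○○
○○○○○○
○○○○○○
○○^○○○
○○●●○○
○○○○○○
○○○○○○
○○○○○○
○○○○○○
gen 3: ○○○○○○
○○○○○○
○○○○○○
○○●>○○
○○●●○○
○○○○○○
○○○○○○
○○○○○○
○○○○○○
gen 4: ○○○○○○
○○○○○○
○○○○○○
○○●●○○
○○●v○○
○○○○○○
○○○○○○
○○○○○○
○○○○○○
gen 5: ○○○○○○
○○○○○○
○○○○○○
○○●●○○
○○●○>○
○○○○○○
○○○○○○
○○○○○○
○○○○○○
gen 6: ○○○○○○
○○○○○○
○○○○○○
○○●●○○
○○●○●○
○○○○v○
○○○○○○
○○○○○○
○○○○○○
gen 7: ○○○○○○
○○○○○○
○○○○○○
○○●●○○
○○●○●○
○○○<●○
○○○○○○
○○○○○○
○○○○○○
gen 8: ○○○○○○
○○○○○○
○○○○○○
○○●●○○
○○●^●○
○○○●●○
○○○○○○
○○○○○○
○○○○○○
gen 9: ○○○○○○
○○○○○○
○○○○○○
○○●●○○
○○●●>○
○○○●●○
○○○○○○
○○○○○○
○○○○○○
gen 10: ○○○○○○
○○○○○○
○○○○○○
○○●●^○
○○●●○○
○○○●●○
○○○○○○
○○○○○○
○○○○○○
gen 11: ○○○○○○
○○○○○○
○○○○○○
○○●●●>
○○●●○○
○○○●●○
○○○○○○
○○○○○○
○○○○○○
gen 12: ○○○○○○
○○○○○○
○○○○○○
○○●●●●
○○●●○v
○○○●●○
○○○○○○
○○○○○○
○○○○○○
gen 13: ○○○○○○
○○○○○○
○○○○○○
○○●●●●
○○●●<●
○○○●●○
○○○○○○
○○○○○○
○○○○○○
gen 14: ○○○○○○
○○○○○○
○○○○○○
○○●●^●
○○●●●●
○○○●●○
○○○○○○
○○○○○○
○○○○○○
gen 15: ○○○○○○
○○○○○○
○○○○○○
○○●<○●
○○●●●●
○○○●●○
○○○○○○
○○○○○○
○○○○○○
gen 16: ○○○○○○
○○○○○○
○○○○○○
○○●○○●
○○●v●●
○○○●●○
○○○○○○
○○○○○○
○○○○○○
gen 17: ○○○○○○
○○○○○○
○○○○○○
○○●○○●
○○●○>●
○○○●●○
○○○○○○
○○○○○○
○○○○○○
gen 18: ○○○○○○
○○○○○○
○○○○○○
○○●○^●
○○●○○●
○○○●●○
○○○○○○
○○○○○○
○○○○○○
gen 19: ○○○○○○
○○○○○○
○○○○○○
○○●○●>
○○●○○●
○○○●●○
○○○○○○
○○○○○○
○○○○○○
gen 20: ○○○○○○
○○○○○○
○○○○○^
○○●○●○
○○●○○●
○○○●●○
○○○○○○
○○○○○○
○○○○○○
gen 21: ○○○○○○
○○○○○○
>○○○○●
○○●○●○
○○●○○●
○○○●●○
○○○○○○
○○○○○○
○○○○○○
gen 22: ○○○○○○
○○○○○○
●○○○○●
v○●○●○
○○●○○●
○○○●●○
○○○○○○
○○○○○○
○○○○○○
gen 23: ○○○○○○
○○○○○○
●○○○○●
●○●○●<
○○●○○●
○○○●●○
○○○○○○
○○○○○○
○○○○○○
gen 24: ○○○○○○
○○○○○○
●○○○○^
●○●○●●
○○●○○●
○○○●●○
○○○○○○
○○○○○○
○○○○○○
gen 25: ○○○○○○
○○○○○○
●○○○<○
●○●○●●
○○●○○●
○○○●●○
○○○○○○
○○○○○○
○○○○○○
gen 26: ○○○○○○
○○○○^○
●○○○●○
●○●○●●
○○●○○●
○○○●●○
○○○○○○
○○○○○○
○○○○○○
gen 27: ○○○○○○
○○○○●>
●○○○●○
●○●○●●
○○●○○●
○○○●●○
○○○○○○
○○○○○○
○○○○○○
gen 28: ○○○○○○
○○○○●●
●○○○●v
●○●○●●
○○●○○●
○○○●●○
○○○○○○
○○○○○○
○○○○○○
gen 29: ○○○○○○
○○○○●●
●○○○<●
●○●○●●
○○●○○●
○○○●●○
○○○○○○
○○○○○○
○○○○○○
gen 30: ○○○○○○
○○○○●●
●○○○○●
●○●○v●
○○●○○●
○○○●●○
○○○○○○
○○○○○○
○○○○○○
gen 31: ○○○○○○
○○○○●●
●○○○○●
●○●○○>
○○●○○●
○○○●●○
○○○○○○
○○○○○○
○○○○○○
gen 32: ○○○○○○
○○○○●●
●○○○○^
●○●○○○
○○●○○●
○○○●●○
○○○○○○
○○○○○○
○○○○○○
gen 33: ○○○○○○
○○○○●●
●○○○<○
●○●○○○
○○●○○●
○○○●●○
○○○○○○
○○○○○○
○○○○○○
gen 34: ○○○○○○
○○○○^●
●○○○●○
●○●○○○
○○●○○●
○○○●●○
○○○○○○
○○○○○○
○○○○○○
gen 35: ○○○○○○
○○○<○●
●○○○●○
●○●○○○
○○●○○●
○○○●●○
○○○○○○
○○○○○○
○○○○○○
gen 36: ○○○^○○
○○○●○●
●○○○●○
●○●○○○
○○●○○●
○○○●●○
○○○○○○
○○○○○○
○○○○○○
gen 37: ○○○●>○
○○○●○●
●○○○●○
●○●○○○
○○●○○●
○○○●●○
○○○○○○
○○○○○○
○○○○○○
gen 38: ○○○●●○
○○○●v●
●○○○●○
●○●○○○
○○●○○●
○○○●●○
○○○○○○
○○○○○○
○○○○○○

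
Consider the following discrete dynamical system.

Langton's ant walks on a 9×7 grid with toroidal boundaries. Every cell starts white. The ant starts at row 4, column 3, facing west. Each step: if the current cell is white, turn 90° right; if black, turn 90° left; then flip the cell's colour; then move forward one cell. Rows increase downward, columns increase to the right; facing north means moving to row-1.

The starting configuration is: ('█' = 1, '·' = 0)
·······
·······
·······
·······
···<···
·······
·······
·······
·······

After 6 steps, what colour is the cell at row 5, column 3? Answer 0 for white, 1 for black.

1

gen 0: ·······
·······
·······
·······
···<···
·······
·······
·······
·······
gen 1: ·······
·······
·······
···^···
···█···
·······
·······
·······
·······
gen 2: ·······
·······
·······
···█>··
···█···
·······
·······
·······
·······
gen 3: ·······
·······
·······
···██··
···█v··
·······
·······
·······
·······
gen 4: ·······
·······
·······
···██··
···<█··
·······
·······
·······
·······
gen 5: ·······
·······
·······
···██··
····█··
···v···
·······
·······
·······
gen 6: ·······
·······
·······
···██··
····█··
··<█···
·······
·······
·······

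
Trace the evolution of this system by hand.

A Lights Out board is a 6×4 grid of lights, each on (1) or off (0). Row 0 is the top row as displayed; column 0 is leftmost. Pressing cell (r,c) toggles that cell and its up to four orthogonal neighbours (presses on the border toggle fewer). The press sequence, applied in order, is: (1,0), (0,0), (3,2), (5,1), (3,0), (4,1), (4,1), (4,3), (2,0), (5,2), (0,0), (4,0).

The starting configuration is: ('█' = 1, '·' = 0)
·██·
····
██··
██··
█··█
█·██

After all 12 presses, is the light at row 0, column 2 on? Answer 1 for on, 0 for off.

1

step 0: ·██·
····
██··
██··
█··█
█·██
step 1: ███·
██··
·█··
██··
█··█
█·██
step 2: ··█·
·█··
·█··
██··
█··█
█·██
step 3: ··█·
·█··
·██·
█·██
█·██
█·██
step 4: ··█·
·█··
·██·
█·██
████
·█·█
step 5: ··█·
·█··
███·
·███
·███
·█·█
step 6: ··█·
·█··
███·
··██
█··█
···█
step 7: ··█·
·█··
███·
·███
·███
·█·█
step 8: ··█·
·█··
███·
·██·
·█··
·█··
step 9: ··█·
██··
··█·
███·
·█··
·█··
step 10: ··█·
██··
··█·
███·
·██·
··██
step 11: ███·
·█··
··█·
███·
·██·
··██
step 12: ███·
·█··
··█·
·██·
█·█·
█·██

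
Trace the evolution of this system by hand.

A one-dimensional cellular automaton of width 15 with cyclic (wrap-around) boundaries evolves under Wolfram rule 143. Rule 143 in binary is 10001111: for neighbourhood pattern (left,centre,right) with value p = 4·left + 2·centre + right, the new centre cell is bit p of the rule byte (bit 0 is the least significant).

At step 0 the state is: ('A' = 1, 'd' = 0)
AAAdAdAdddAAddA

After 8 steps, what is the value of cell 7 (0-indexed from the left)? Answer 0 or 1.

0

step 0: AAAdAdAdddAAddA
step 1: AAddAdAdAAAddAA
step 2: AddAAdAdAAddAAA
step 3: ddAAddAdAddAAAA
step 4: dAAddAAdAdAAAAd
step 5: AAddAAddAdAAAdd
step 6: AddAAddAAdAAddA
step 7: ddAAddAAddAddAA
step 8: dAAddAAddAAdAAd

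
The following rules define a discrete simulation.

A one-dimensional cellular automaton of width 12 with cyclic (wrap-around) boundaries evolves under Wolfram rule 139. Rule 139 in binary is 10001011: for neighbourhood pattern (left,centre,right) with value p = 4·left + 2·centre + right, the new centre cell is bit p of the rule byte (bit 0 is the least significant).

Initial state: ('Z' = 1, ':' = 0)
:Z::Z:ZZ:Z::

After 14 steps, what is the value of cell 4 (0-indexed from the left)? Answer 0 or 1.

k=0  :Z::Z:ZZ:Z::
k=1  Z::Z::Z::::Z
k=2  ::Z::Z::ZZZZ
k=3  :Z::Z::ZZZZ:
k=4  Z::Z::ZZZZ::
k=5  ::Z::ZZZZ::Z
k=6  :Z::ZZZZ::Z:
k=7  Z::ZZZZ::Z::
k=8  ::ZZZZ::Z::Z
k=9  :ZZZZ::Z::Z:
k=10  ZZZZ::Z::Z::
k=11  ZZZ::Z::Z::Z
k=12  ZZ::Z::Z::ZZ
k=13  Z::Z::Z::ZZZ
k=14  ::Z::Z::ZZZZ

0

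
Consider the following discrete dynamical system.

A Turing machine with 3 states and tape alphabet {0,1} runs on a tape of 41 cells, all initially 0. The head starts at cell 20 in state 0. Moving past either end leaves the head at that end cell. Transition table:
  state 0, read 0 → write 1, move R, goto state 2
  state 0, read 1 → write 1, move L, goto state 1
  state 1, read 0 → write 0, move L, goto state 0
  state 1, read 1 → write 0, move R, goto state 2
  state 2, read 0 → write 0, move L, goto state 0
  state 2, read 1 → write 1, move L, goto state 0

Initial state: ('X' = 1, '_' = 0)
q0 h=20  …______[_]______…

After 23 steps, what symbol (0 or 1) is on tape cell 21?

0

[0] q0 h=20  …______[_]______…
[1] q2 h=21  …_____X[_]______…
[2] q0 h=20  …______[X]______…
[3] q1 h=19  …______[_]X_____…
[4] q0 h=18  …______[_]_X____…
[5] q2 h=19  …_____X[_]X_____…
[6] q0 h=18  …______[X]_X____…
[7] q1 h=17  …______[_]X_X___…
[8] q0 h=16  …______[_]_X_X__…
[9] q2 h=17  …_____X[_]X_X___…
[10] q0 h=16  …______[X]_X_X__…
[11] q1 h=15  …______[_]X_X_X_…
[12] q0 h=14  …______[_]_X_X_X…
[13] q2 h=15  …_____X[_]X_X_X_…
[14] q0 h=14  …______[X]_X_X_X…
[15] q1 h=13  …______[_]X_X_X_…
[16] q0 h=12  …______[_]_X_X_X…
[17] q2 h=13  …_____X[_]X_X_X_…
[18] q0 h=12  …______[X]_X_X_X…
[19] q1 h=11  …______[_]X_X_X_…
[20] q0 h=10  …______[_]_X_X_X…
[21] q2 h=11  …_____X[_]X_X_X_…
[22] q0 h=10  …______[X]_X_X_X…
[23] q1 h= 9  …______[_]X_X_X_…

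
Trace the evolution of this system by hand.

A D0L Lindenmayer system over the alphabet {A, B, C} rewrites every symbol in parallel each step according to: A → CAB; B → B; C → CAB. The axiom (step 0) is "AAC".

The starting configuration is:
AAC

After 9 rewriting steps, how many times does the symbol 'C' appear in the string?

768

gen 0: AAC
gen 1: CABCABCAB
gen 2: CABCABBCABCABBCABCABB
gen 3: CABCABBCABCABBBCABCABBCABCABBBCABCABBCABCABBB
gen 4: CABCABBCABCABBBCABCABBCABCABBBBCABCABBCABCABBBCABCABBCABCABBBBCABCABBCABCABBBCABCABBCABCABBBB
gen 5: CABCABBCABCABBBCABCABBCABCABBBBCABCABBCABCABBBCABCABBCABCA…BBCABCABBBCABCABBCABCABBBBCABCABBCABCABBBCABCABBCABCABBBBB  (len 189)
gen 6: CABCABBCABCABBBCABCABBCABCABBBBCABCABBCABCABBBCABCABBCABCA…BCABCABBBCABCABBCABCABBBBCABCABBCABCABBBCABCABBCABCABBBBBB  (len 381)
gen 7: CABCABBCABCABBBCABCABBCABCABBBBCABCABBCABCABBBCABCABBCABCA…CABCABBBCABCABBCABCABBBBCABCABBCABCABBBCABCABBCABCABBBBBBB  (len 765)
gen 8: CABCABBCABCABBBCABCABBCABCABBBBCABCABBCABCABBBCABCABBCABCA…ABCABBBCABCABBCABCABBBBCABCABBCABCABBBCABCABBCABCABBBBBBBB  (len 1533)
gen 9: CABCABBCABCABBBCABCABBCABCABBBBCABCABBCABCABBBCABCABBCABCA…BCABBBCABCABBCABCABBBBCABCABBCABCABBBCABCABBCABCABBBBBBBBB  (len 3069)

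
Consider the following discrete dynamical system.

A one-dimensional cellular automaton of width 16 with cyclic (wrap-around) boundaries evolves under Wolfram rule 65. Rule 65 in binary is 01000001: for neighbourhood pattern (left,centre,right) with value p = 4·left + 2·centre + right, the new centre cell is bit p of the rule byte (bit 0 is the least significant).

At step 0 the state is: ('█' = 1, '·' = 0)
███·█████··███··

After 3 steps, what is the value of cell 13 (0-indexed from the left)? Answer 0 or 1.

1

[0] ███·█████··███··
[1] ··█·····█····█··
[2] █···███···██···█
[3] █·█···█·█··█·█··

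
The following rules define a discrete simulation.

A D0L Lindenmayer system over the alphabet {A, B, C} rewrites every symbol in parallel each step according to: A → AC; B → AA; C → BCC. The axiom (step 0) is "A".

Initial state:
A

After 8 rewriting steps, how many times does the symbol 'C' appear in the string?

t=0: A
t=1: AC
t=2: ACBCC
t=3: ACBCCAABCCBCC
t=4: ACBCCAABCCBCCACACAABCCBCCAABCCBCC
t=5: ACBCCAABCCBCCACACAABCCBCCAABCCBCCACBCCACBCCACACAABCCBCCAABCCBCCACACAABCCBCCAABCCBCC
t=6: ACBCCAABCCBCCACACAABCCBCCAABCCBCCACBCCACBCCACACAABCCBCCAAB…AABCCBCCACBCCACBCCACACAABCCBCCAABCCBCCACACAABCCBCCAABCCBCC  (len 209)
t=7: ACBCCAABCCBCCACACAABCCBCCAABCCBCCACBCCACBCCACACAABCCBCCAAB…AABCCBCCACBCCACBCCACACAABCCBCCAABCCBCCACACAABCCBCCAABCCBCC  (len 527)
t=8: ACBCCAABCCBCCACACAABCCBCCAABCCBCCACBCCACBCCACACAABCCBCCAAB…AABCCBCCACBCCACBCCACACAABCCBCCAABCCBCCACACAABCCBCCAABCCBCC  (len 1329)

693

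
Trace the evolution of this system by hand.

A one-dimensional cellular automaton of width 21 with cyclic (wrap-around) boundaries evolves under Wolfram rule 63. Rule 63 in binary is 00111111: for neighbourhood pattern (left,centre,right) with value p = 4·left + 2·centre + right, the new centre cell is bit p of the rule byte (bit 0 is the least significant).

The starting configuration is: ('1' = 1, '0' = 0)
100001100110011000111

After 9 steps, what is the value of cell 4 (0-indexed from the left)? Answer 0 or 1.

t=0: 100001100110011000111
t=1: 011111011101110111100
t=2: 110000110011001100011
t=3: 001111101110111011110
t=4: 111000011001100110001
t=5: 000111110111011101111
t=6: 111100001100110011000
t=7: 100011111011101110111
t=8: 011110000110011001100
t=9: 110001111101110111011

0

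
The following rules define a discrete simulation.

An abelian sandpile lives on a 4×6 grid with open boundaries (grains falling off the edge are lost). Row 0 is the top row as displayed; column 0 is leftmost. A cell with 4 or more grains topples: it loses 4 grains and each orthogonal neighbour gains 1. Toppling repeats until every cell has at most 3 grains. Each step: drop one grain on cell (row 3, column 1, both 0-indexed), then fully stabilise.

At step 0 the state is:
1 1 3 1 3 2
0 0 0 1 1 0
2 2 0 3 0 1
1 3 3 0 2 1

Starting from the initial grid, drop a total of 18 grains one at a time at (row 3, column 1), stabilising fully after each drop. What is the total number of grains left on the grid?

36

[0] 1 1 3 1 3 2
0 0 0 1 1 0
2 2 0 3 0 1
1 3 3 0 2 1
[1] 1 1 3 1 3 2
0 0 0 1 1 0
2 3 1 3 0 1
2 1 0 1 2 1
[2] 1 1 3 1 3 2
0 0 0 1 1 0
2 3 1 3 0 1
2 2 0 1 2 1
[3] 1 1 3 1 3 2
0 0 0 1 1 0
2 3 1 3 0 1
2 3 0 1 2 1
[4] 1 1 3 1 3 2
0 1 0 1 1 0
3 0 2 3 0 1
3 1 1 1 2 1
[5] 1 1 3 1 3 2
0 1 0 1 1 0
3 0 2 3 0 1
3 2 1 1 2 1
[6] 1 1 3 1 3 2
0 1 0 1 1 0
3 0 2 3 0 1
3 3 1 1 2 1
[7] 1 1 3 1 3 2
1 1 0 1 1 0
0 2 2 3 0 1
1 1 2 1 2 1
[8] 1 1 3 1 3 2
1 1 0 1 1 0
0 2 2 3 0 1
1 2 2 1 2 1
[9] 1 1 3 1 3 2
1 1 0 1 1 0
0 2 2 3 0 1
1 3 2 1 2 1
[10] 1 1 3 1 3 2
1 1 0 1 1 0
0 3 2 3 0 1
2 0 3 1 2 1
[11] 1 1 3 1 3 2
1 1 0 1 1 0
0 3 2 3 0 1
2 1 3 1 2 1
[12] 1 1 3 1 3 2
1 1 0 1 1 0
0 3 2 3 0 1
2 2 3 1 2 1
[13] 1 1 3 1 3 2
1 1 0 1 1 0
0 3 2 3 0 1
2 3 3 1 2 1
[14] 1 1 3 1 3 2
1 2 1 2 1 0
1 1 1 0 1 1
3 2 1 3 2 1
[15] 1 1 3 1 3 2
1 2 1 2 1 0
1 1 1 0 1 1
3 3 1 3 2 1
[16] 1 1 3 1 3 2
1 2 1 2 1 0
2 2 1 0 1 1
0 1 2 3 2 1
[17] 1 1 3 1 3 2
1 2 1 2 1 0
2 2 1 0 1 1
0 2 2 3 2 1
[18] 1 1 3 1 3 2
1 2 1 2 1 0
2 2 1 0 1 1
0 3 2 3 2 1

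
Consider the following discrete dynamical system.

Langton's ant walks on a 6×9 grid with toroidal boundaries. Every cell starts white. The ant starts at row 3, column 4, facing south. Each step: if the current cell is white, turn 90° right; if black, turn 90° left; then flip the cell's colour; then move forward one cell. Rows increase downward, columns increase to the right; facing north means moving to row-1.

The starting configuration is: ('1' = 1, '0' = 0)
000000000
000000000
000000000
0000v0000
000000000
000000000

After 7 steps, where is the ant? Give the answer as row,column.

4,4

0) 000000000
000000000
000000000
0000v0000
000000000
000000000
1) 000000000
000000000
000000000
000<10000
000000000
000000000
2) 000000000
000000000
000^00000
000110000
000000000
000000000
3) 000000000
000000000
0001>0000
000110000
000000000
000000000
4) 000000000
000000000
000110000
0001v0000
000000000
000000000
5) 000000000
000000000
000110000
00010>000
000000000
000000000
6) 000000000
000000000
000110000
000101000
00000v000
000000000
7) 000000000
000000000
000110000
000101000
0000<1000
000000000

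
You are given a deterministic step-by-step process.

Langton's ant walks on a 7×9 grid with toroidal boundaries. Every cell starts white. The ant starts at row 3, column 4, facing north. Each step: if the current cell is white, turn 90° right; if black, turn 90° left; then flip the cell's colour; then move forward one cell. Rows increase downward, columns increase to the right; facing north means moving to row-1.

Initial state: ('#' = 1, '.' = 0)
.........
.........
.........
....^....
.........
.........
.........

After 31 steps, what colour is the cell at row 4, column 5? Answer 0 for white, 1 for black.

1

t=0: .........
.........
.........
....^....
.........
.........
.........
t=1: .........
.........
.........
....#>...
.........
.........
.........
t=2: .........
.........
.........
....##...
.....v...
.........
.........
t=3: .........
.........
.........
....##...
....<#...
.........
.........
t=4: .........
.........
.........
....^#...
....##...
.........
.........
t=5: .........
.........
.........
...<.#...
....##...
.........
.........
t=6: .........
.........
...^.....
...#.#...
....##...
.........
.........
t=7: .........
.........
...#>....
...#.#...
....##...
.........
.........
t=8: .........
.........
...##....
...#v#...
....##...
.........
.........
t=9: .........
.........
...##....
...<##...
....##...
.........
.........
t=10: .........
.........
...##....
....##...
...v##...
.........
.........
t=11: .........
.........
...##....
....##...
..<###...
.........
.........
t=12: .........
.........
...##....
..^.##...
..####...
.........
.........
t=13: .........
.........
...##....
..#>##...
..####...
.........
.........
t=14: .........
.........
...##....
..####...
..#v##...
.........
.........
t=15: .........
.........
...##....
..####...
..#.>#...
.........
.........
t=16: .........
.........
...##....
..##^#...
..#..#...
.........
.........
t=17: .........
.........
...##....
..#<.#...
..#..#...
.........
.........
t=18: .........
.........
...##....
..#..#...
..#v.#...
.........
.........
t=19: .........
.........
...##....
..#..#...
..<#.#...
.........
.........
t=20: .........
.........
...##....
..#..#...
...#.#...
..v......
.........
t=21: .........
.........
...##....
..#..#...
...#.#...
.<#......
.........
t=22: .........
.........
...##....
..#..#...
.^.#.#...
.##......
.........
t=23: .........
.........
...##....
..#..#...
.#>#.#...
.##......
.........
t=24: .........
.........
...##....
..#..#...
.###.#...
.#v......
.........
t=25: .........
.........
...##....
..#..#...
.###.#...
.#.>.....
.........
t=26: .........
.........
...##....
..#..#...
.###.#...
.#.#.....
...v.....
t=27: .........
.........
...##....
..#..#...
.###.#...
.#.#.....
..<#.....
t=28: .........
.........
...##....
..#..#...
.###.#...
.#^#.....
..##.....
t=29: .........
.........
...##....
..#..#...
.###.#...
.##>.....
..##.....
t=30: .........
.........
...##....
..#..#...
.##^.#...
.##......
..##.....
t=31: .........
.........
...##....
..#..#...
.#<..#...
.##......
..##.....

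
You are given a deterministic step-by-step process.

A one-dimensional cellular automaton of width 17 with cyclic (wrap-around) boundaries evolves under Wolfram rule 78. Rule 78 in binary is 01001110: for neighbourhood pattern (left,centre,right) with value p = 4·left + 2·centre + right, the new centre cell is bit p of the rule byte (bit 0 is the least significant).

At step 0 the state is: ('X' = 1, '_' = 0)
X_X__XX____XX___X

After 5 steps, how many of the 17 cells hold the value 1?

9

0) X_X__XX____XX___X
1) X_X_XXX___XXX__XX
2) X_X_X_X__XX_X_XX_
3) X_X_X_X_XXX_X_XX_
4) X_X_X_X_X_X_X_XX_
5) X_X_X_X_X_X_X_XX_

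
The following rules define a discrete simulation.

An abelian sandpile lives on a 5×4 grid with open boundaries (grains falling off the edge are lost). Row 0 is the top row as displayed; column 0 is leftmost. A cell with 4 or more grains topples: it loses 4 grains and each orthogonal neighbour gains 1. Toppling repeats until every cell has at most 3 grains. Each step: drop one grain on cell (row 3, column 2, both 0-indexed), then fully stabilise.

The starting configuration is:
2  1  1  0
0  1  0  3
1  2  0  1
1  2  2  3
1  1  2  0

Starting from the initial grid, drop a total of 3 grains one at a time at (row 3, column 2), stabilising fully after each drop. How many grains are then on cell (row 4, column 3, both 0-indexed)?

1

[0] 2  1  1  0
0  1  0  3
1  2  0  1
1  2  2  3
1  1  2  0
[1] 2  1  1  0
0  1  0  3
1  2  0  1
1  2  3  3
1  1  2  0
[2] 2  1  1  0
0  1  0  3
1  2  1  2
1  3  1  0
1  1  3  1
[3] 2  1  1  0
0  1  0  3
1  2  1  2
1  3  2  0
1  1  3  1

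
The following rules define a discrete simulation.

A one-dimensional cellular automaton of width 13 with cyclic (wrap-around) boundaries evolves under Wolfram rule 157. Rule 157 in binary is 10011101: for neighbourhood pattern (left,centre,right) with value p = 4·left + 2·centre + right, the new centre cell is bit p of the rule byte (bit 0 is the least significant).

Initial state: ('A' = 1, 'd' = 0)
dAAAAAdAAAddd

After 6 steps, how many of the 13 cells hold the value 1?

k=0  dAAAAAdAAAddd
k=1  dAAAAddAAdAAA
k=2  dAAAdAdAddAAd
k=3  dAAddAdAAdAdA
k=4  dAdAdAdAddAdA
k=5  dAdAdAdAAdAdA
k=6  dAdAdAdAddAdA

6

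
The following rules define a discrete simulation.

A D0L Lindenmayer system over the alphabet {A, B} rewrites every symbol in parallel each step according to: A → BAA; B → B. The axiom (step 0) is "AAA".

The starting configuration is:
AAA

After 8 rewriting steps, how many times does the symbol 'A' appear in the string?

t=0: AAA
t=1: BAABAABAA
t=2: BBAABAABBAABAABBAABAA
t=3: BBBAABAABBAABAABBBAABAABBAABAABBBAABAABBAABAA
t=4: BBBBAABAABBAABAABBBAABAABBAABAABBBBAABAABBAABAABBBAABAABBAABAABBBBAABAABBAABAABBBAABAABBAABAA
t=5: BBBBBAABAABBAABAABBBAABAABBAABAABBBBAABAABBAABAABBBAABAABB…AABAABBAABAABBBAABAABBAABAABBBBAABAABBAABAABBBAABAABBAABAA  (len 189)
t=6: BBBBBBAABAABBAABAABBBAABAABBAABAABBBBAABAABBAABAABBBAABAAB…AABAABBAABAABBBAABAABBAABAABBBBAABAABBAABAABBBAABAABBAABAA  (len 381)
t=7: BBBBBBBAABAABBAABAABBBAABAABBAABAABBBBAABAABBAABAABBBAABAA…AABAABBAABAABBBAABAABBAABAABBBBAABAABBAABAABBBAABAABBAABAA  (len 765)
t=8: BBBBBBBBAABAABBAABAABBBAABAABBAABAABBBBAABAABBAABAABBBAABA…AABAABBAABAABBBAABAABBAABAABBBBAABAABBAABAABBBAABAABBAABAA  (len 1533)

768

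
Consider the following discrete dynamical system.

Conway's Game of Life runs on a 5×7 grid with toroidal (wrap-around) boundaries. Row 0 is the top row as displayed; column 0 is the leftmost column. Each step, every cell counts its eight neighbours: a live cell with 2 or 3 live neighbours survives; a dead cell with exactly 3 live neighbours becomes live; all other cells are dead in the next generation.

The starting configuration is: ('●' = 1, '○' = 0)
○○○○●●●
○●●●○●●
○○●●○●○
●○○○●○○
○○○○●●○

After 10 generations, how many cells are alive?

3

k=0  ○○○○●●●
○●●●○●●
○○●●○●○
●○○○●○○
○○○○●●○
k=1  ●○●○○○○
●●○○○○○
●○○○○●○
○○○○○○●
○○○●○○○
k=2  ●○●○○○○
●○○○○○○
●●○○○○○
○○○○○○●
○○○○○○○
k=3  ○●○○○○○
●○○○○○●
●●○○○○●
●○○○○○○
○○○○○○○
k=4  ●○○○○○○
○○○○○○●
○●○○○○○
●●○○○○●
○○○○○○○
k=5  ○○○○○○○
●○○○○○○
○●○○○○●
●●○○○○○
○●○○○○●
k=6  ●○○○○○○
●○○○○○○
○●○○○○●
○●●○○○●
○●○○○○○
k=7  ●●○○○○○
●●○○○○●
○●●○○○●
○●●○○○○
○●●○○○○
k=8  ○○○○○○●
○○○○○○●
○○○○○○●
○○○●○○○
○○○○○○○
k=9  ○○○○○○○
●○○○○●●
○○○○○○○
○○○○○○○
○○○○○○○
k=10  ○○○○○○●
○○○○○○●
○○○○○○●
○○○○○○○
○○○○○○○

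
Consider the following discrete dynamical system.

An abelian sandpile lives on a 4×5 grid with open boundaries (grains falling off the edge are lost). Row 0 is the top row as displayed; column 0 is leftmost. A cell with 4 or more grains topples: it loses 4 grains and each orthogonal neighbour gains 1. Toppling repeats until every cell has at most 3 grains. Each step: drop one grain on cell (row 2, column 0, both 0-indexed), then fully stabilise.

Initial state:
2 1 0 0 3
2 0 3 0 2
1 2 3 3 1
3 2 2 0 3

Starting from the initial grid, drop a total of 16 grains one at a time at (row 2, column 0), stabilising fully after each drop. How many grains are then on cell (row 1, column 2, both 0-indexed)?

2

gen 0: 2 1 0 0 3
2 0 3 0 2
1 2 3 3 1
3 2 2 0 3
gen 1: 2 1 0 0 3
2 0 3 0 2
2 2 3 3 1
3 2 2 0 3
gen 2: 2 1 0 0 3
2 0 3 0 2
3 2 3 3 1
3 2 2 0 3
gen 3: 2 1 0 0 3
3 0 3 0 2
1 3 3 3 1
0 3 2 0 3
gen 4: 2 1 0 0 3
3 0 3 0 2
2 3 3 3 1
0 3 2 0 3
gen 5: 2 1 0 0 3
3 0 3 0 2
3 3 3 3 1
0 3 2 0 3
gen 6: 3 1 1 0 3
0 3 0 2 2
2 2 3 0 2
2 1 0 2 3
gen 7: 3 1 1 0 3
0 3 0 2 2
3 2 3 0 2
2 1 0 2 3
gen 8: 3 1 1 0 3
1 3 0 2 2
0 3 3 0 2
3 1 0 2 3
gen 9: 3 1 1 0 3
1 3 0 2 2
1 3 3 0 2
3 1 0 2 3
gen 10: 3 1 1 0 3
1 3 0 2 2
2 3 3 0 2
3 1 0 2 3
gen 11: 3 1 1 0 3
1 3 0 2 2
3 3 3 0 2
3 1 0 2 3
gen 12: 3 2 1 0 3
3 0 2 2 2
2 2 0 1 2
0 3 1 2 3
gen 13: 3 2 1 0 3
3 0 2 2 2
3 2 0 1 2
0 3 1 2 3
gen 14: 0 3 1 0 3
1 1 2 2 2
1 3 0 1 2
1 3 1 2 3
gen 15: 0 3 1 0 3
1 1 2 2 2
2 3 0 1 2
1 3 1 2 3
gen 16: 0 3 1 0 3
1 1 2 2 2
3 3 0 1 2
1 3 1 2 3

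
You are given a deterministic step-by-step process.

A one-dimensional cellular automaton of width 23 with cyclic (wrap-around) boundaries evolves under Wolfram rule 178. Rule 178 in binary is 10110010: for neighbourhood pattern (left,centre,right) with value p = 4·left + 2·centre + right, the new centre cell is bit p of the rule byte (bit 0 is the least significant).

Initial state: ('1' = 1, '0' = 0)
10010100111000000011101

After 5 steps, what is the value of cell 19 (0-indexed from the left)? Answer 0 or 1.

1

[0] 10010100111000000011101
[1] 01101011010100000101010
[2] 10010100101010001010101
[3] 01101011010101010101010
[4] 10010100101010101010101
[5] 01101011010101010101010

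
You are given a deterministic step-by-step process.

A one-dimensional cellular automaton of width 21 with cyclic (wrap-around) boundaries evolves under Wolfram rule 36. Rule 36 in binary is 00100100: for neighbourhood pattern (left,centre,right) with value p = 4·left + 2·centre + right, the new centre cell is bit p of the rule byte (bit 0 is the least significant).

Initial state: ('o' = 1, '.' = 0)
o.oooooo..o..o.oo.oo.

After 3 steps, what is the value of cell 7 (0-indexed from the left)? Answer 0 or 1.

0

t=0: o.oooooo..o..o.oo.oo.
t=1: oo........o..oo..o..o
t=2: ..........o......o...
t=3: ..........o......o...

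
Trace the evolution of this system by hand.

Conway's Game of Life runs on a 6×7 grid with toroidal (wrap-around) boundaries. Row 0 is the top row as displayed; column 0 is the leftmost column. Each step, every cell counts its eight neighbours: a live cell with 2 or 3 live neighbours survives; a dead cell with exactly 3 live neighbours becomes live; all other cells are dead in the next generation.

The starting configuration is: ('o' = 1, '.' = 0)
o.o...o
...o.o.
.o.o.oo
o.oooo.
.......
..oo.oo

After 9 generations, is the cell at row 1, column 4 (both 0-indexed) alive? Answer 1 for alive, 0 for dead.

[0] o.o...o
...o.o.
.o.o.oo
o.oooo.
.......
..oo.oo
[1] ooo....
.o.o.o.
oo.....
oooo.o.
.o.....
oooo.oo
[2] .....o.
......o
...o...
......o
.....o.
...o..o
[3] .....oo
.......
.......
.......
.....oo
....ooo
[4] ....o.o
.......
.......
.......
....o.o
o...o..
[5] .....o.
.......
.......
.......
.....o.
o..oo.o
[6] ....ooo
.......
.......
.......
....ooo
....o.o
[7] ....o.o
.....o.
.......
.....o.
....o.o
o..o...
[8] ....ooo
.....o.
.......
.....o.
....ooo
o..oo.o
[9] o..o...
....ooo
.......
....ooo
o..o...
o..o...

1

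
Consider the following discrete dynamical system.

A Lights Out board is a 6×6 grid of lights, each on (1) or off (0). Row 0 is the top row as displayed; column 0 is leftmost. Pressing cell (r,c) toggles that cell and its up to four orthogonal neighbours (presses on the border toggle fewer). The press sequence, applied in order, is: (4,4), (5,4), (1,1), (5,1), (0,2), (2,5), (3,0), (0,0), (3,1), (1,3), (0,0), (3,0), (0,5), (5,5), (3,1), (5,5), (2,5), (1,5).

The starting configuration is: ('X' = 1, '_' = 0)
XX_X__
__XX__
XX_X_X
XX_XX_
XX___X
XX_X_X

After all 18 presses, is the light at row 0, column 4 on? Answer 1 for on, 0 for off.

gen 0: XX_X__
__XX__
XX_X_X
XX_XX_
XX___X
XX_X_X
gen 1: XX_X__
__XX__
XX_X_X
XX_X__
XX_XX_
XX_XXX
gen 2: XX_X__
__XX__
XX_X_X
XX_X__
XX_X__
XX____
gen 3: X__X__
XX_X__
X__X_X
XX_X__
XX_X__
XX____
gen 4: X__X__
XX_X__
X__X_X
XX_X__
X__X__
__X___
gen 5: XXX___
XXXX__
X__X_X
XX_X__
X__X__
__X___
gen 6: XXX___
XXXX_X
X__XX_
XX_X_X
X__X__
__X___
gen 7: XXX___
XXXX_X
___XX_
___X_X
___X__
__X___
gen 8: __X___
_XXX_X
___XX_
___X_X
___X__
__X___
gen 9: __X___
_XXX_X
_X_XX_
XXXX_X
_X_X__
__X___
gen 10: __XX__
_X__XX
_X__X_
XXXX_X
_X_X__
__X___
gen 11: XXXX__
XX__XX
_X__X_
XXXX_X
_X_X__
__X___
gen 12: XXXX__
XX__XX
XX__X_
__XX_X
XX_X__
__X___
gen 13: XXXXXX
XX__X_
XX__X_
__XX_X
XX_X__
__X___
gen 14: XXXXXX
XX__X_
XX__X_
__XX_X
XX_X_X
__X_XX
gen 15: XXXXXX
XX__X_
X___X_
XX_X_X
X__X_X
__X_XX
gen 16: XXXXXX
XX__X_
X___X_
XX_X_X
X__X__
__X___
gen 17: XXXXXX
XX__XX
X____X
XX_X__
X__X__
__X___
gen 18: XXXXX_
XX____
X_____
XX_X__
X__X__
__X___

1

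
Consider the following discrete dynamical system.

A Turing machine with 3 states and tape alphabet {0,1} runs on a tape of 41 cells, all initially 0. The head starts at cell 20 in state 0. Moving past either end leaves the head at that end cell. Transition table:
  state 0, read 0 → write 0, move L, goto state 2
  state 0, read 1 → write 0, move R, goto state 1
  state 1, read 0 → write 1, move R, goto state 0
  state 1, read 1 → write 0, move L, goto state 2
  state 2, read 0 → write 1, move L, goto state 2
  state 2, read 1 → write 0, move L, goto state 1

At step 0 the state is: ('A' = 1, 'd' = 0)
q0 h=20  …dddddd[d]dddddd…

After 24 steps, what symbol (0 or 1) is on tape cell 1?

t=0: q0 h=20  …dddddd[d]dddddd…
t=1: q2 h=19  …dddddd[d]dddddd…
t=2: q2 h=18  …dddddd[d]Addddd…
t=3: q2 h=17  …dddddd[d]AAdddd…
t=4: q2 h=16  …dddddd[d]AAAddd…
t=5: q2 h=15  …dddddd[d]AAAAdd…
t=6: q2 h=14  …dddddd[d]AAAAAd…
t=7: q2 h=13  …dddddd[d]AAAAAA…
t=8: q2 h=12  …dddddd[d]AAAAAA…
t=9: q2 h=11  …dddddd[d]AAAAAA…
t=10: q2 h=10  …dddddd[d]AAAAAA…
t=11: q2 h= 9  …dddddd[d]AAAAAA…
t=12: q2 h= 8  …dddddd[d]AAAAAA…
t=13: q2 h= 7  …dddddd[d]AAAAAA…
t=14: q2 h= 6  |dddddd[d]AAAAAA…
t=15: q2 h= 5  |ddddd[d]AAAAAA…
t=16: q2 h= 4  |dddd[d]AAAAAA…
t=17: q2 h= 3  |ddd[d]AAAAAA…
t=18: q2 h= 2  |dd[d]AAAAAA…
t=19: q2 h= 1  |d[d]AAAAAA…
t=20: q2 h= 0  |[d]AAAAAA…
t=21: q2 h= 0  |[A]AAAAAA…
t=22: q1 h= 0  |[d]AAAAAA…
t=23: q0 h= 1  |A[A]AAAAAA…
t=24: q1 h= 2  |Ad[A]AAAAAA…

0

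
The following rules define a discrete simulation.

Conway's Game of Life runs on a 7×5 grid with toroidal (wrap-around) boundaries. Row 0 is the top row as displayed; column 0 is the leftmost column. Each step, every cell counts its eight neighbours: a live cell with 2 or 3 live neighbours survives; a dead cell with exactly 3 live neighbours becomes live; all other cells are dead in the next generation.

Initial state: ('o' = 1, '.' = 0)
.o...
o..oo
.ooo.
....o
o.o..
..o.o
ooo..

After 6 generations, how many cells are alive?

12

step 0: .o...
o..oo
.ooo.
....o
o.o..
..o.o
ooo..
step 1: ...o.
o..oo
.oo..
o...o
oo..o
..o.o
o.oo.
step 2: oo...
oo.oo
.oo..
..ooo
.o...
..o..
.oo..
step 3: ...o.
...oo
.....
o..o.
.o...
..o..
o.o..
step 4: ..oo.
...oo
...o.
.....
.oo..
..o..
.ooo.
step 5: .o...
....o
...oo
..o..
.oo..
.....
.o...
step 6: o....
o..oo
...oo
.oo..
.oo..
.oo..
.....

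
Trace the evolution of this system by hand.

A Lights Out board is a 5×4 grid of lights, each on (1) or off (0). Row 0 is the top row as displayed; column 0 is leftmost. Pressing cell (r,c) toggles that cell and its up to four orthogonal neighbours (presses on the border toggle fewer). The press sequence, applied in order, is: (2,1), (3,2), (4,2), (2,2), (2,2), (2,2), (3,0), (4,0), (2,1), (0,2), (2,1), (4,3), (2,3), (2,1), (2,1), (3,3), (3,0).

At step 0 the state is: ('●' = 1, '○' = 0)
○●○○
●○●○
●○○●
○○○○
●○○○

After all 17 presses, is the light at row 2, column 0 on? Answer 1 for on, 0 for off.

step 0: ○●○○
●○●○
●○○●
○○○○
●○○○
step 1: ○●○○
●●●○
○●●●
○●○○
●○○○
step 2: ○●○○
●●●○
○●○●
○○●●
●○●○
step 3: ○●○○
●●●○
○●○●
○○○●
●●○●
step 4: ○●○○
●●○○
○○●○
○○●●
●●○●
step 5: ○●○○
●●●○
○●○●
○○○●
●●○●
step 6: ○●○○
●●○○
○○●○
○○●●
●●○●
step 7: ○●○○
●●○○
●○●○
●●●●
○●○●
step 8: ○●○○
●●○○
●○●○
○●●●
●○○●
step 9: ○●○○
●○○○
○●○○
○○●●
●○○●
step 10: ○○●●
●○●○
○●○○
○○●●
●○○●
step 11: ○○●●
●●●○
●○●○
○●●●
●○○●
step 12: ○○●●
●●●○
●○●○
○●●○
●○●○
step 13: ○○●●
●●●●
●○○●
○●●●
●○●○
step 14: ○○●●
●○●●
○●●●
○○●●
●○●○
step 15: ○○●●
●●●●
●○○●
○●●●
●○●○
step 16: ○○●●
●●●●
●○○○
○●○○
●○●●
step 17: ○○●●
●●●●
○○○○
●○○○
○○●●

0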